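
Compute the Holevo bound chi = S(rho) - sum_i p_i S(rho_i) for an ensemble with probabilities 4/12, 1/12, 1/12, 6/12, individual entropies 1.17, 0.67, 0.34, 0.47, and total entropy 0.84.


chi = S(rho) - sum_i p_i * S(rho_i)
Weighted entropy = 4/12 * 1.17 + 1/12 * 0.67 + 1/12 * 0.34 + 6/12 * 0.47
= 0.7092
chi = 0.84 - 0.7092
= 0.1308

0.1308


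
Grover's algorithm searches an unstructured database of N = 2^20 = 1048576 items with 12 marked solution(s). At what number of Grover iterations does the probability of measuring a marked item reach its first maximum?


After j Grover iterations the success probability is P(j) = sin^2((2j+1)*theta), where sin(theta) = sqrt(k/N).
N = 2^20 = 1048576, k = 12
sin(theta) = sqrt(k/N) = 0.003382911734
theta = arcsin(sqrt(k/N)) = 0.003382918186 rad
P(j) reaches its first maximum when (2j+1)*theta is as close as possible to pi/2, i.e. j = round(pi/(4*theta) - 1/2).
pi/(4*theta) - 1/2 = 231.6659
(For comparison, the common estimate pi/4 * sqrt(N/k) = 232.1663; the exact maximiser is used here.)
Optimal iterations = 232

232


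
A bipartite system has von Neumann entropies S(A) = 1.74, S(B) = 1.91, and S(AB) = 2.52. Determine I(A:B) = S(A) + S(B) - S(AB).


I(A:B) = S(A) + S(B) - S(AB)
= 1.74 + 1.91 - 2.52
= 1.1300

1.1300


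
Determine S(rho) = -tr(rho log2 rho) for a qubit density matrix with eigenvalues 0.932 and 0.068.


S = -p*log2(p) - (1-p)*log2(1-p)
p = 0.9320, 1-p = 0.0680
= -0.9320 * log2(0.9320) - 0.0680 * log2(0.0680)
= -(-0.0947) - (-0.2637)
= 0.3584

0.3584


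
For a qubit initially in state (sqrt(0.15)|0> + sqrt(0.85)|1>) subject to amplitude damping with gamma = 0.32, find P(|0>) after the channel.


For amplitude damping with parameter gamma on state sqrt(a)|0> + sqrt(b)|1>:
alpha^2 = 0.15, beta^2 = 0.85
P(|0>) = alpha^2 + gamma * beta^2
= 0.15 + 0.32 * 0.85
= 0.15 + 0.2720
= 0.4220

0.4220


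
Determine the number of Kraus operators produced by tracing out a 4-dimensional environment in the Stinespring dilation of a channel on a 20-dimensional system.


Tracing out the environment in an orthonormal basis {|i>_E} gives Kraus operators K_i = <i|_E U |0>_E.
Number of Kraus operators = dim(H_env) = d_env
= 4

4


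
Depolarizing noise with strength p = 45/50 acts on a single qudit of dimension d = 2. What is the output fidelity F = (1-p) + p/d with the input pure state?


F = (1-p) + p/d
= (1 - 0.9000) + 0.9000/2
= 0.1000 + 0.4500
= 0.5500

0.5500


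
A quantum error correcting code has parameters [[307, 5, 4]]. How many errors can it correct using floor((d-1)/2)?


Code parameters: [[307, 5, 4]], distance d = 4.
Number of correctable errors = floor((d-1)/2)
= floor((4 - 1)/2)
= floor(3/2)
= 1

1


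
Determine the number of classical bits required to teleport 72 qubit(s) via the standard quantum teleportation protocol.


Quantum teleportation requires 2 classical bits per qubit teleported.
72 qubit(s) -> 2 * 72 = 144 classical bits

144


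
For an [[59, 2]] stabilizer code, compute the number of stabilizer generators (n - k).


For an [[n,k]] stabilizer code:
Number of stabilizer generators = n - k
= 59 - 2
= 57

57


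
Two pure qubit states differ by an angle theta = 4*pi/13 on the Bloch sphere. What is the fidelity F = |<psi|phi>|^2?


For states separated by angle theta on Bloch sphere:
F = cos^2(theta/2)
theta = 4*pi/13 = 0.9666
theta/2 = 0.4833
cos(theta/2) = 0.8855
F = 0.7840

0.7840


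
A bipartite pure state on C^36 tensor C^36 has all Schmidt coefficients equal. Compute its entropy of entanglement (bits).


For a maximally entangled state in d x d:
S = log2(d) = log2(36)
= 5.1699

5.1699


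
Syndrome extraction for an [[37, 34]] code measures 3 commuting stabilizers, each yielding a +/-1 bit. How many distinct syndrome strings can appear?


Each stabilizer generator gives a binary (+1 or -1) measurement outcome.
With 3 independent generators:
Total syndromes = 2^3
= 8

8


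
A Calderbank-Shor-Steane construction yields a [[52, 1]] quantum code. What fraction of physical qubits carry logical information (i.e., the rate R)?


Code rate R = k/n
= 1/52
= 0.0192

0.0192


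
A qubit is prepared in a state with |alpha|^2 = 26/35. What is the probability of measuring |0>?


|alpha|^2 = 26/35 = 0.7429
|beta|^2 = 1 - 26/35 = 9/35 = 0.2571
P(|0>) = |alpha|^2 = 0.7429

0.7429


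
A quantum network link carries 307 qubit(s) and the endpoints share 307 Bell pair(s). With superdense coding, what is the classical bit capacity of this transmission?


Superdense coding allows 2 classical bits per shared entangled pair.
307 pair(s) -> 2 * 307 = 614 classical bits

614


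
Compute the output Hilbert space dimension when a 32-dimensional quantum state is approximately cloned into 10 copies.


Output space = H^(tensor 10) where dim(H) = 32
dim = 32^10
= 1024 (after 2 factors)
= 32768 (after 3 factors)
= 1048576 (after 4 factors)
= 33554432 (after 5 factors)
= 1073741824 (after 6 factors)
= 34359738368 (after 7 factors)
= 1099511627776 (after 8 factors)
= 35184372088832 (after 9 factors)
= 1125899906842624 (after 10 factors)
= 1125899906842624

1125899906842624


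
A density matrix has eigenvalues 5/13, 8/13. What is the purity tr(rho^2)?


tr(rho^2) = sum of eigenvalues squared
= (5/13)^2 + (8/13)^2
= (25 + 64) / 169
= 89/169
= 0.5266

0.5266


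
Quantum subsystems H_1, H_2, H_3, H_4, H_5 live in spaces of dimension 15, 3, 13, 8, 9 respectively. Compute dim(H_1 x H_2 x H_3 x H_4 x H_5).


dim(H_1 x H_2 x H_3 x H_4 x H_5) = 15 * 3 * 13 * 8 * 9
= 45 * 13 * 8 * 9
= 585 * 8 * 9
= 4680 * 9
= 42120

42120


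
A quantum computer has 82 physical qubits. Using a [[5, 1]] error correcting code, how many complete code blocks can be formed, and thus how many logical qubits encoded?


Each code block uses 5 physical qubits for 1 logical qubit(s).
Number of complete blocks = floor(82 / 5) = 16
Logical qubits = 16 * 1
= 16

16


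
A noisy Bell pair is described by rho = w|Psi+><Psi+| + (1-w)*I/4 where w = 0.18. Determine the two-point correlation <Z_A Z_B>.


|Psi+> = (|01> + |10>)/sqrt(2)
For the pure Bell state, <Z_A Z_B> = -1 (Bell-state Pauli correlator).
The maximally-mixed part I/4 has tr(I/4 * P tensor P) = 0 for any traceless Pauli P.
So <Z_A Z_B>_rho = w * (-1) + (1 - w) * 0
= 0.18 * (-1)
= -0.1800

-0.1800


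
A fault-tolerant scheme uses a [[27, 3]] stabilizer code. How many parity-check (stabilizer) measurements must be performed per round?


For an [[n,k]] stabilizer code:
Number of stabilizer generators = n - k
= 27 - 3
= 24

24


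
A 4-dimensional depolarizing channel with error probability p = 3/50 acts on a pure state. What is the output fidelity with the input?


F = (1-p) + p/d
= (1 - 0.0600) + 0.0600/4
= 0.9400 + 0.0150
= 0.9550

0.9550


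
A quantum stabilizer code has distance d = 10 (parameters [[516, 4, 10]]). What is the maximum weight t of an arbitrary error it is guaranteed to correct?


Code parameters: [[516, 4, 10]], distance d = 10.
Number of correctable errors = floor((d-1)/2)
= floor((10 - 1)/2)
= floor(9/2)
= 4

4


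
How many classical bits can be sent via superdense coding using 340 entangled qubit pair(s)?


Superdense coding allows 2 classical bits per shared entangled pair.
340 pair(s) -> 2 * 340 = 680 classical bits

680


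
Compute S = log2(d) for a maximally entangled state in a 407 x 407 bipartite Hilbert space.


For a maximally entangled state in d x d:
S = log2(d) = log2(407)
= 8.6689

8.6689


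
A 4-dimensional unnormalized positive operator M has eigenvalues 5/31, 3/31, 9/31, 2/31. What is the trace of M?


tr(M) = sum of eigenvalues
= 5/31 + 3/31 + 9/31 + 2/31
= 19/31
= 0.6129

0.6129


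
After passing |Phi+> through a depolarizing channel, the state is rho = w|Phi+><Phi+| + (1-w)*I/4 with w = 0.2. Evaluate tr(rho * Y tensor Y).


|Phi+> = (|00> + |11>)/sqrt(2)
For the pure Bell state, <Y_A Y_B> = -1 (Bell-state Pauli correlator).
The maximally-mixed part I/4 has tr(I/4 * P tensor P) = 0 for any traceless Pauli P.
So <Y_A Y_B>_rho = w * (-1) + (1 - w) * 0
= 0.2 * (-1)
= -0.2000

-0.2000


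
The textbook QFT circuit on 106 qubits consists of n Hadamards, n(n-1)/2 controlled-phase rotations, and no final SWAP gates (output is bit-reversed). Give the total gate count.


Hadamard gates: 106
Controlled rotations: n*(n-1)/2 = 106*105/2 = 5565
SWAP gates: 0 (omitted)
Total = 106 + 5565
= 5671

5671


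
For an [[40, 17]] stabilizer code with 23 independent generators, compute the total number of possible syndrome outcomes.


Each stabilizer generator gives a binary (+1 or -1) measurement outcome.
With 23 independent generators:
Total syndromes = 2^23
= 8388608

8388608


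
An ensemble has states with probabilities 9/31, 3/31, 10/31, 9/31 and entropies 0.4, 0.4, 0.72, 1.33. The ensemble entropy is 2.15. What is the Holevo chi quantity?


chi = S(rho) - sum_i p_i * S(rho_i)
Weighted entropy = 9/31 * 0.4 + 3/31 * 0.4 + 10/31 * 0.72 + 9/31 * 1.33
= 0.7732
chi = 2.15 - 0.7732
= 1.3768

1.3768


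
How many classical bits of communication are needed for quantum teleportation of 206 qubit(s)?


Quantum teleportation requires 2 classical bits per qubit teleported.
206 qubit(s) -> 2 * 206 = 412 classical bits

412


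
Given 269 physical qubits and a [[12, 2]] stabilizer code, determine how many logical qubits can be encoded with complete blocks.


Each code block uses 12 physical qubits for 2 logical qubit(s).
Number of complete blocks = floor(269 / 12) = 22
Logical qubits = 22 * 2
= 44

44


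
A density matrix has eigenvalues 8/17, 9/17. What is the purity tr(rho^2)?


tr(rho^2) = sum of eigenvalues squared
= (8/17)^2 + (9/17)^2
= (64 + 81) / 289
= 145/289
= 0.5017

0.5017


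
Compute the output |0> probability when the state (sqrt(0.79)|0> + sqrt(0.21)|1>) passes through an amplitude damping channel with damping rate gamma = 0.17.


For amplitude damping with parameter gamma on state sqrt(a)|0> + sqrt(b)|1>:
alpha^2 = 0.79, beta^2 = 0.21
P(|0>) = alpha^2 + gamma * beta^2
= 0.79 + 0.17 * 0.21
= 0.79 + 0.0357
= 0.8257

0.8257


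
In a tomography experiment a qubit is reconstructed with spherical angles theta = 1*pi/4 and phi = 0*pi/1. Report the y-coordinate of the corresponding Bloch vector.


theta = 0.7854, phi = 0.0000
r_y = sin(theta)*sin(phi) = 0.7071 * 0.0000
r_y = 0.0000

0.0000


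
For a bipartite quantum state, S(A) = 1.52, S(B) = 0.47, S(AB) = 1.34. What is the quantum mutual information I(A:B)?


I(A:B) = S(A) + S(B) - S(AB)
= 1.52 + 0.47 - 1.34
= 0.6500

0.6500


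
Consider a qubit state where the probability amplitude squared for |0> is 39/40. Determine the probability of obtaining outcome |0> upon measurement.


|alpha|^2 = 39/40 = 0.9750
|beta|^2 = 1 - 39/40 = 1/40 = 0.0250
P(|0>) = |alpha|^2 = 0.9750

0.9750


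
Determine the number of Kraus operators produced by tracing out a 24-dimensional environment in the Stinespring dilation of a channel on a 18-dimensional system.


Tracing out the environment in an orthonormal basis {|i>_E} gives Kraus operators K_i = <i|_E U |0>_E.
Number of Kraus operators = dim(H_env) = d_env
= 24

24


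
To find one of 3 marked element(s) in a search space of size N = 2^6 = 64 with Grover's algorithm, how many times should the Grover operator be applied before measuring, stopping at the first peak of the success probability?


After j Grover iterations the success probability is P(j) = sin^2((2j+1)*theta), where sin(theta) = sqrt(k/N).
N = 2^6 = 64, k = 3
sin(theta) = sqrt(k/N) = 0.2165063509
theta = arcsin(sqrt(k/N)) = 0.2182345144 rad
P(j) reaches its first maximum when (2j+1)*theta is as close as possible to pi/2, i.e. j = round(pi/(4*theta) - 1/2).
pi/(4*theta) - 1/2 = 3.0989
(For comparison, the common estimate pi/4 * sqrt(N/k) = 3.6276; the exact maximiser is used here.)
Optimal iterations = 3

3


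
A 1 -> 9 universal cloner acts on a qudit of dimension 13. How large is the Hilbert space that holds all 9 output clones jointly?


Output space = H^(tensor 9) where dim(H) = 13
dim = 13^9
= 169 (after 2 factors)
= 2197 (after 3 factors)
= 28561 (after 4 factors)
= 371293 (after 5 factors)
= 4826809 (after 6 factors)
= 62748517 (after 7 factors)
= 815730721 (after 8 factors)
= 10604499373 (after 9 factors)
= 10604499373

10604499373


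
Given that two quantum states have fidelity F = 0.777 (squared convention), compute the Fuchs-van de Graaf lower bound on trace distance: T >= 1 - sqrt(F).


Fuchs-van de Graaf (squared-fidelity convention): 1 - sqrt(F) <= T <= sqrt(1 - F).
Lower bound: T >= 1 - sqrt(F)
sqrt(F) = sqrt(0.777) = 0.8815
T >= 1 - 0.8815
T >= 0.1185

0.1185


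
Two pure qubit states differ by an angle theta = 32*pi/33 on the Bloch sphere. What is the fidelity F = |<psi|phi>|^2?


For states separated by angle theta on Bloch sphere:
F = cos^2(theta/2)
theta = 32*pi/33 = 3.0464
theta/2 = 1.5232
cos(theta/2) = 0.0476
F = 0.0023

0.0023


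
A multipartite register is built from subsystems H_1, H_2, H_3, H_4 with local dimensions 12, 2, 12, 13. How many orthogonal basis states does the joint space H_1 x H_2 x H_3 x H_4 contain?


dim(H_1 x H_2 x H_3 x H_4) = 12 * 2 * 12 * 13
= 24 * 12 * 13
= 288 * 13
= 3744

3744


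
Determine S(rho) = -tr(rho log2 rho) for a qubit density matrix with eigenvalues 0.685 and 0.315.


S = -p*log2(p) - (1-p)*log2(1-p)
p = 0.6850, 1-p = 0.3150
= -0.6850 * log2(0.6850) - 0.3150 * log2(0.3150)
= -(-0.3739) - (-0.5250)
= 0.8989

0.8989


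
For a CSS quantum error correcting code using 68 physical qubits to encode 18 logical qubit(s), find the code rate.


Code rate R = k/n
= 18/68
= 0.2647

0.2647


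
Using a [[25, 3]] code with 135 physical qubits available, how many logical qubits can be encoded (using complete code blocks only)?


Each code block uses 25 physical qubits for 3 logical qubit(s).
Number of complete blocks = floor(135 / 25) = 5
Logical qubits = 5 * 3
= 15

15


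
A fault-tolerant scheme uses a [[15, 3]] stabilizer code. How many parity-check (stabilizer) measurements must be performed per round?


For an [[n,k]] stabilizer code:
Number of stabilizer generators = n - k
= 15 - 3
= 12

12


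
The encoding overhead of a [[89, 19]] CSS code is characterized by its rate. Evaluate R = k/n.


Code rate R = k/n
= 19/89
= 0.2135

0.2135


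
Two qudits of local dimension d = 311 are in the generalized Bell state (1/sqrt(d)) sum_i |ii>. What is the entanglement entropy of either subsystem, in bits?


For a maximally entangled state in d x d:
S = log2(d) = log2(311)
= 8.2808

8.2808


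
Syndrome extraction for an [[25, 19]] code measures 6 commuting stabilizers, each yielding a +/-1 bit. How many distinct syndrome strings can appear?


Each stabilizer generator gives a binary (+1 or -1) measurement outcome.
With 6 independent generators:
Total syndromes = 2^6
= 64

64


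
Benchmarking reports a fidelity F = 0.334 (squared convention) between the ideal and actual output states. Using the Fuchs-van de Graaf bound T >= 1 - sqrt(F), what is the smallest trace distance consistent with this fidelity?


Fuchs-van de Graaf (squared-fidelity convention): 1 - sqrt(F) <= T <= sqrt(1 - F).
Lower bound: T >= 1 - sqrt(F)
sqrt(F) = sqrt(0.334) = 0.5779
T >= 1 - 0.5779
T >= 0.4221

0.4221


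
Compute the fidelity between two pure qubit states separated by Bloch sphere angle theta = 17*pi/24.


For states separated by angle theta on Bloch sphere:
F = cos^2(theta/2)
theta = 17*pi/24 = 2.2253
theta/2 = 1.1126
cos(theta/2) = 0.4423
F = 0.1956

0.1956


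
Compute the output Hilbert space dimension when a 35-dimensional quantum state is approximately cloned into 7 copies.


Output space = H^(tensor 7) where dim(H) = 35
dim = 35^7
= 1225 (after 2 factors)
= 42875 (after 3 factors)
= 1500625 (after 4 factors)
= 52521875 (after 5 factors)
= 1838265625 (after 6 factors)
= 64339296875 (after 7 factors)
= 64339296875

64339296875


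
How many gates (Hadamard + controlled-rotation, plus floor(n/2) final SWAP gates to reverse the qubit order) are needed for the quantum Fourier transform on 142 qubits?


Hadamard gates: 142
Controlled rotations: n*(n-1)/2 = 142*141/2 = 10011
SWAP gates: floor(n/2) = floor(142/2) = 71
Total = 142 + 10011 + 71
= 10224

10224


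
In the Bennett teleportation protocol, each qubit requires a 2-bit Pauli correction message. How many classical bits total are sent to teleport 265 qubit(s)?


Quantum teleportation requires 2 classical bits per qubit teleported.
265 qubit(s) -> 2 * 265 = 530 classical bits

530


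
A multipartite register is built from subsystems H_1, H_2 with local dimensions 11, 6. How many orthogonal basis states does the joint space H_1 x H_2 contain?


dim(H_1 x H_2) = 11 * 6
= 66

66


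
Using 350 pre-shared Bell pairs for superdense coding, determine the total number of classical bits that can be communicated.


Superdense coding allows 2 classical bits per shared entangled pair.
350 pair(s) -> 2 * 350 = 700 classical bits

700


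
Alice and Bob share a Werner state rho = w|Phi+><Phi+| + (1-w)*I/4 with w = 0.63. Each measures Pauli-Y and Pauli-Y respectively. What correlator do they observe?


|Phi+> = (|00> + |11>)/sqrt(2)
For the pure Bell state, <Y_A Y_B> = -1 (Bell-state Pauli correlator).
The maximally-mixed part I/4 has tr(I/4 * P tensor P) = 0 for any traceless Pauli P.
So <Y_A Y_B>_rho = w * (-1) + (1 - w) * 0
= 0.63 * (-1)
= -0.6300

-0.6300


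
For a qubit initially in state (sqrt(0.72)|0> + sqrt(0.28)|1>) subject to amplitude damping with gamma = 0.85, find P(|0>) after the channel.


For amplitude damping with parameter gamma on state sqrt(a)|0> + sqrt(b)|1>:
alpha^2 = 0.72, beta^2 = 0.28
P(|0>) = alpha^2 + gamma * beta^2
= 0.72 + 0.85 * 0.28
= 0.72 + 0.2380
= 0.9580

0.9580


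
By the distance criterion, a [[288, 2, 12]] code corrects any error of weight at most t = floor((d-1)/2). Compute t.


Code parameters: [[288, 2, 12]], distance d = 12.
Number of correctable errors = floor((d-1)/2)
= floor((12 - 1)/2)
= floor(11/2)
= 5

5


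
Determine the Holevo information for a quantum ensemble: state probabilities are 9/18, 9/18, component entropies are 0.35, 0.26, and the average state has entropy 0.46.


chi = S(rho) - sum_i p_i * S(rho_i)
Weighted entropy = 9/18 * 0.35 + 9/18 * 0.26
= 0.3050
chi = 0.46 - 0.3050
= 0.1550

0.1550


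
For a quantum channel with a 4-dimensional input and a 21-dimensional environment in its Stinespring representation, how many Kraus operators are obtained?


Tracing out the environment in an orthonormal basis {|i>_E} gives Kraus operators K_i = <i|_E U |0>_E.
Number of Kraus operators = dim(H_env) = d_env
= 21

21


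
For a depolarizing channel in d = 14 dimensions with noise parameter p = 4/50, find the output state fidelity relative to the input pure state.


F = (1-p) + p/d
= (1 - 0.0800) + 0.0800/14
= 0.9200 + 0.0057
= 0.9257

0.9257


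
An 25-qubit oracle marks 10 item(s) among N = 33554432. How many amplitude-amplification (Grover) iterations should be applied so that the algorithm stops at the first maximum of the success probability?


After j Grover iterations the success probability is P(j) = sin^2((2j+1)*theta), where sin(theta) = sqrt(k/N).
N = 2^25 = 33554432, k = 10
sin(theta) = sqrt(k/N) = 0.0005459150336
theta = arcsin(sqrt(k/N)) = 0.0005459150607 rad
P(j) reaches its first maximum when (2j+1)*theta is as close as possible to pi/2, i.e. j = round(pi/(4*theta) - 1/2).
pi/(4*theta) - 1/2 = 1438.1820
(For comparison, the common estimate pi/4 * sqrt(N/k) = 1438.6821; the exact maximiser is used here.)
Optimal iterations = 1438

1438


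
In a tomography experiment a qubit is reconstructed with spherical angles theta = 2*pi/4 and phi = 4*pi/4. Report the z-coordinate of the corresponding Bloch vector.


theta = 1.5708, phi = 3.1416
r_z = cos(theta) = 0.0000

0.0000


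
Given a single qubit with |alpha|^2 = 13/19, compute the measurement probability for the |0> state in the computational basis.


|alpha|^2 = 13/19 = 0.6842
|beta|^2 = 1 - 13/19 = 6/19 = 0.3158
P(|0>) = |alpha|^2 = 0.6842

0.6842


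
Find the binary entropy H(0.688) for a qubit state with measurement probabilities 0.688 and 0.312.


S = -p*log2(p) - (1-p)*log2(1-p)
p = 0.6880, 1-p = 0.3120
= -0.6880 * log2(0.6880) - 0.3120 * log2(0.3120)
= -(-0.3712) - (-0.5243)
= 0.8955

0.8955


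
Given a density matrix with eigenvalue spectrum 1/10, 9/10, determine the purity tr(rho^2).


tr(rho^2) = sum of eigenvalues squared
= (1/10)^2 + (9/10)^2
= (1 + 81) / 100
= 82/100
= 0.8200

0.8200


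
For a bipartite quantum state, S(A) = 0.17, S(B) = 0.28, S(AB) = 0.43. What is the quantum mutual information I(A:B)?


I(A:B) = S(A) + S(B) - S(AB)
= 0.17 + 0.28 - 0.43
= 0.0200

0.0200


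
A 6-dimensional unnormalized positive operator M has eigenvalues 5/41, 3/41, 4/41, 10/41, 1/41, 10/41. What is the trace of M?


tr(M) = sum of eigenvalues
= 5/41 + 3/41 + 4/41 + 10/41 + 1/41 + 10/41
= 33/41
= 0.8049

0.8049


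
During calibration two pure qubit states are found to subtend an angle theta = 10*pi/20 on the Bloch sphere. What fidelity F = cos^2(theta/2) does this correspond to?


For states separated by angle theta on Bloch sphere:
F = cos^2(theta/2)
theta = 10*pi/20 = 1.5708
theta/2 = 0.7854
cos(theta/2) = 0.7071
F = 0.5000

0.5000


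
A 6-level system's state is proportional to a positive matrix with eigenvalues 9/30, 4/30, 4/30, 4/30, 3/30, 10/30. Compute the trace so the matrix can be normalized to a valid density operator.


tr(M) = sum of eigenvalues
= 9/30 + 4/30 + 4/30 + 4/30 + 3/30 + 10/30
= 34/30
= 1.1333

1.1333


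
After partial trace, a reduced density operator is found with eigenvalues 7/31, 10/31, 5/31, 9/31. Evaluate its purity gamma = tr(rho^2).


tr(rho^2) = sum of eigenvalues squared
= (7/31)^2 + (10/31)^2 + (5/31)^2 + (9/31)^2
= (49 + 100 + 25 + 81) / 961
= 255/961
= 0.2653

0.2653


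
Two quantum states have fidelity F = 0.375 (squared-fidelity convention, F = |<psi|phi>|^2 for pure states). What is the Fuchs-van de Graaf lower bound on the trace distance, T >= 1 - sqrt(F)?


Fuchs-van de Graaf (squared-fidelity convention): 1 - sqrt(F) <= T <= sqrt(1 - F).
Lower bound: T >= 1 - sqrt(F)
sqrt(F) = sqrt(0.375) = 0.6124
T >= 1 - 0.6124
T >= 0.3876

0.3876


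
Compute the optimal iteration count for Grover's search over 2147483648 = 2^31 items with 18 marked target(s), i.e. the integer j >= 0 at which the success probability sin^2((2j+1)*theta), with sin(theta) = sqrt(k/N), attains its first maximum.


After j Grover iterations the success probability is P(j) = sin^2((2j+1)*theta), where sin(theta) = sqrt(k/N).
N = 2^31 = 2147483648, k = 18
sin(theta) = sqrt(k/N) = 9.155273438e-05
theta = arcsin(sqrt(k/N)) = 9.15527345e-05 rad
P(j) reaches its first maximum when (2j+1)*theta is as close as possible to pi/2, i.e. j = round(pi/(4*theta) - 1/2).
pi/(4*theta) - 1/2 = 8578.1423
(For comparison, the common estimate pi/4 * sqrt(N/k) = 8578.6423; the exact maximiser is used here.)
Optimal iterations = 8578

8578


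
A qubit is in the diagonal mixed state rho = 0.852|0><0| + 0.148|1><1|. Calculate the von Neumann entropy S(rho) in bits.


S = -p*log2(p) - (1-p)*log2(1-p)
p = 0.8520, 1-p = 0.1480
= -0.8520 * log2(0.8520) - 0.1480 * log2(0.1480)
= -(-0.1969) - (-0.4079)
= 0.6048

0.6048


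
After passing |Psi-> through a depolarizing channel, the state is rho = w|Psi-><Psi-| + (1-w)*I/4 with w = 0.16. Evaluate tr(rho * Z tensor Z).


|Psi-> = (|01> - |10>)/sqrt(2)
For the pure Bell state, <Z_A Z_B> = -1 (Bell-state Pauli correlator).
The maximally-mixed part I/4 has tr(I/4 * P tensor P) = 0 for any traceless Pauli P.
So <Z_A Z_B>_rho = w * (-1) + (1 - w) * 0
= 0.16 * (-1)
= -0.1600

-0.1600


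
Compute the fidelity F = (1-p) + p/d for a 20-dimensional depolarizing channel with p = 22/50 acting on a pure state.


F = (1-p) + p/d
= (1 - 0.4400) + 0.4400/20
= 0.5600 + 0.0220
= 0.5820

0.5820


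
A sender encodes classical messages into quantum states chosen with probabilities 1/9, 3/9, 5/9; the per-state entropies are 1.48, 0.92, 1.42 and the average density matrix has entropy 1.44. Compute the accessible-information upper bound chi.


chi = S(rho) - sum_i p_i * S(rho_i)
Weighted entropy = 1/9 * 1.48 + 3/9 * 0.92 + 5/9 * 1.42
= 1.2600
chi = 1.44 - 1.2600
= 0.1800

0.1800


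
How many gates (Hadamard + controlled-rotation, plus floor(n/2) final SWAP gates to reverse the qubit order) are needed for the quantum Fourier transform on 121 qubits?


Hadamard gates: 121
Controlled rotations: n*(n-1)/2 = 121*120/2 = 7260
SWAP gates: floor(n/2) = floor(121/2) = 60
Total = 121 + 7260 + 60
= 7441

7441


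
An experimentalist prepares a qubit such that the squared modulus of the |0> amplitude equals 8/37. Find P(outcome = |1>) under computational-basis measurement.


|alpha|^2 = 8/37 = 0.2162
|beta|^2 = 1 - 8/37 = 29/37 = 0.7838
P(|1>) = |beta|^2 = 0.7838

0.7838


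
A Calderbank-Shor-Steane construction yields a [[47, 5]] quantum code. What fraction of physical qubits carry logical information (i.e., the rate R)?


Code rate R = k/n
= 5/47
= 0.1064

0.1064


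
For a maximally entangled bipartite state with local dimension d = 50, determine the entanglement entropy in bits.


For a maximally entangled state in d x d:
S = log2(d) = log2(50)
= 5.6439

5.6439


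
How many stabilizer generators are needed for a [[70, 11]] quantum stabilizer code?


For an [[n,k]] stabilizer code:
Number of stabilizer generators = n - k
= 70 - 11
= 59

59


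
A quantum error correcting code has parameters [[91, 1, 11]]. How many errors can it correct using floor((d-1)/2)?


Code parameters: [[91, 1, 11]], distance d = 11.
Number of correctable errors = floor((d-1)/2)
= floor((11 - 1)/2)
= floor(10/2)
= 5

5


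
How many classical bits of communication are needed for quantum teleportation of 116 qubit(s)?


Quantum teleportation requires 2 classical bits per qubit teleported.
116 qubit(s) -> 2 * 116 = 232 classical bits

232


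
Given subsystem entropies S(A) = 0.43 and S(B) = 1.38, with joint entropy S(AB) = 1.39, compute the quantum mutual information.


I(A:B) = S(A) + S(B) - S(AB)
= 0.43 + 1.38 - 1.39
= 0.4200

0.4200


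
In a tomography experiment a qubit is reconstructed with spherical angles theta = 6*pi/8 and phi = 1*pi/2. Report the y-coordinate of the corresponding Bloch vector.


theta = 2.3562, phi = 1.5708
r_y = sin(theta)*sin(phi) = 0.7071 * 1.0000
r_y = 0.7071

0.7071


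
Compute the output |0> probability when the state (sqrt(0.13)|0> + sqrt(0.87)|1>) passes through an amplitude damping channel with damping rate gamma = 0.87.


For amplitude damping with parameter gamma on state sqrt(a)|0> + sqrt(b)|1>:
alpha^2 = 0.13, beta^2 = 0.87
P(|0>) = alpha^2 + gamma * beta^2
= 0.13 + 0.87 * 0.87
= 0.13 + 0.7569
= 0.8869

0.8869


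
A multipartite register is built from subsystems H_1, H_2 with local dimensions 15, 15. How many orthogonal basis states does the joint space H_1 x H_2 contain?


dim(H_1 x H_2) = 15 * 15
= 225

225


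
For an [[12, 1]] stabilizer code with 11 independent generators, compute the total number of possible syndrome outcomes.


Each stabilizer generator gives a binary (+1 or -1) measurement outcome.
With 11 independent generators:
Total syndromes = 2^11
= 2048

2048


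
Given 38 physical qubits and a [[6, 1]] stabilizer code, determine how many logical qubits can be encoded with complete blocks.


Each code block uses 6 physical qubits for 1 logical qubit(s).
Number of complete blocks = floor(38 / 6) = 6
Logical qubits = 6 * 1
= 6

6


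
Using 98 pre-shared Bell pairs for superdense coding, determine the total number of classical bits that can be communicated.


Superdense coding allows 2 classical bits per shared entangled pair.
98 pair(s) -> 2 * 98 = 196 classical bits

196


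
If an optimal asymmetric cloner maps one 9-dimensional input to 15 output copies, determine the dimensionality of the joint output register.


Output space = H^(tensor 15) where dim(H) = 9
dim = 9^15
= 81 (after 2 factors)
= 729 (after 3 factors)
= 6561 (after 4 factors)
= 59049 (after 5 factors)
= 531441 (after 6 factors)
= 4782969 (after 7 factors)
= 43046721 (after 8 factors)
= 387420489 (after 9 factors)
= 3486784401 (after 10 factors)
= 31381059609 (after 11 factors)
= 282429536481 (after 12 factors)
= 2541865828329 (after 13 factors)
= 22876792454961 (after 14 factors)
= 205891132094649 (after 15 factors)
= 205891132094649

205891132094649


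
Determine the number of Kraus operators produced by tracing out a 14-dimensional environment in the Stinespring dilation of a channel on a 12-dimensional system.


Tracing out the environment in an orthonormal basis {|i>_E} gives Kraus operators K_i = <i|_E U |0>_E.
Number of Kraus operators = dim(H_env) = d_env
= 14

14


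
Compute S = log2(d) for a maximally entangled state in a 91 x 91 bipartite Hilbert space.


For a maximally entangled state in d x d:
S = log2(d) = log2(91)
= 6.5078

6.5078


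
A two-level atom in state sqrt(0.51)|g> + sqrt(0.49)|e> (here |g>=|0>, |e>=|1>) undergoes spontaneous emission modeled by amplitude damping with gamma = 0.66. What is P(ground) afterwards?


For amplitude damping with parameter gamma on state sqrt(a)|0> + sqrt(b)|1>:
alpha^2 = 0.51, beta^2 = 0.49
P(|0>) = alpha^2 + gamma * beta^2
= 0.51 + 0.66 * 0.49
= 0.51 + 0.3234
= 0.8334

0.8334


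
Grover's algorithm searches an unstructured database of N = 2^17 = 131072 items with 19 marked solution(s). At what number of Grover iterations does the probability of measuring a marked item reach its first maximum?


After j Grover iterations the success probability is P(j) = sin^2((2j+1)*theta), where sin(theta) = sqrt(k/N).
N = 2^17 = 131072, k = 19
sin(theta) = sqrt(k/N) = 0.0120398711
theta = arcsin(sqrt(k/N)) = 0.012040162 rad
P(j) reaches its first maximum when (2j+1)*theta is as close as possible to pi/2, i.e. j = round(pi/(4*theta) - 1/2).
pi/(4*theta) - 1/2 = 64.7315
(For comparison, the common estimate pi/4 * sqrt(N/k) = 65.2331; the exact maximiser is used here.)
Optimal iterations = 65

65


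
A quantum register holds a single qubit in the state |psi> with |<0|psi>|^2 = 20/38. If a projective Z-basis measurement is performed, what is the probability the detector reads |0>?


|alpha|^2 = 20/38 = 0.5263
|beta|^2 = 1 - 20/38 = 18/38 = 0.4737
P(|0>) = |alpha|^2 = 0.5263

0.5263


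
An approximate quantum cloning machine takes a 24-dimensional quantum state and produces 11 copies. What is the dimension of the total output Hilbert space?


Output space = H^(tensor 11) where dim(H) = 24
dim = 24^11
= 576 (after 2 factors)
= 13824 (after 3 factors)
= 331776 (after 4 factors)
= 7962624 (after 5 factors)
= 191102976 (after 6 factors)
= 4586471424 (after 7 factors)
= 110075314176 (after 8 factors)
= 2641807540224 (after 9 factors)
= 63403380965376 (after 10 factors)
= 1521681143169024 (after 11 factors)
= 1521681143169024

1521681143169024


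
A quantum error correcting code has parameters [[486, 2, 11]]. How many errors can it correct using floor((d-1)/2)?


Code parameters: [[486, 2, 11]], distance d = 11.
Number of correctable errors = floor((d-1)/2)
= floor((11 - 1)/2)
= floor(10/2)
= 5

5


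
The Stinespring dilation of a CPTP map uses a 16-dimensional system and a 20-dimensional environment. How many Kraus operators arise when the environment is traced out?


Tracing out the environment in an orthonormal basis {|i>_E} gives Kraus operators K_i = <i|_E U |0>_E.
Number of Kraus operators = dim(H_env) = d_env
= 20

20


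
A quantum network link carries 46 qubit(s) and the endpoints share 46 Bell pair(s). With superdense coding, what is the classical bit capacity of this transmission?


Superdense coding allows 2 classical bits per shared entangled pair.
46 pair(s) -> 2 * 46 = 92 classical bits

92


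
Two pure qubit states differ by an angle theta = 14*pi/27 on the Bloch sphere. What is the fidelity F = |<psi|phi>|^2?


For states separated by angle theta on Bloch sphere:
F = cos^2(theta/2)
theta = 14*pi/27 = 1.6290
theta/2 = 0.8145
cos(theta/2) = 0.6862
F = 0.4709

0.4709


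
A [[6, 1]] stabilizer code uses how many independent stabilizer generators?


For an [[n,k]] stabilizer code:
Number of stabilizer generators = n - k
= 6 - 1
= 5

5


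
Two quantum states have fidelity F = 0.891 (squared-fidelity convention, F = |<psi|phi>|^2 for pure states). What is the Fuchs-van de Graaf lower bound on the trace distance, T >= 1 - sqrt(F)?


Fuchs-van de Graaf (squared-fidelity convention): 1 - sqrt(F) <= T <= sqrt(1 - F).
Lower bound: T >= 1 - sqrt(F)
sqrt(F) = sqrt(0.891) = 0.9439
T >= 1 - 0.9439
T >= 0.0561

0.0561


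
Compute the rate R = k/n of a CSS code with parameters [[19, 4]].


Code rate R = k/n
= 4/19
= 0.2105

0.2105


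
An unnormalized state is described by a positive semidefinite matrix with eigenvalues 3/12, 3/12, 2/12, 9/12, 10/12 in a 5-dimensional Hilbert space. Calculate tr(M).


tr(M) = sum of eigenvalues
= 3/12 + 3/12 + 2/12 + 9/12 + 10/12
= 27/12
= 2.2500

2.2500


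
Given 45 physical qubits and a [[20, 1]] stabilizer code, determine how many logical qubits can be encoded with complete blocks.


Each code block uses 20 physical qubits for 1 logical qubit(s).
Number of complete blocks = floor(45 / 20) = 2
Logical qubits = 2 * 1
= 2

2


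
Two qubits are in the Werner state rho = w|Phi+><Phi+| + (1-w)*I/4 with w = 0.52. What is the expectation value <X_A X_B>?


|Phi+> = (|00> + |11>)/sqrt(2)
For the pure Bell state, <X_A X_B> = +1 (Bell-state Pauli correlator).
The maximally-mixed part I/4 has tr(I/4 * P tensor P) = 0 for any traceless Pauli P.
So <X_A X_B>_rho = w * (+1) + (1 - w) * 0
= 0.52 * (+1)
= 0.5200

0.5200


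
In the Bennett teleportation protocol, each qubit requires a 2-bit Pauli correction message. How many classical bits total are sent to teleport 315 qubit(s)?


Quantum teleportation requires 2 classical bits per qubit teleported.
315 qubit(s) -> 2 * 315 = 630 classical bits

630


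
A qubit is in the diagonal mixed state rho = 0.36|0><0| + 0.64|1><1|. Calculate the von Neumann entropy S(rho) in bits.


S = -p*log2(p) - (1-p)*log2(1-p)
p = 0.3600, 1-p = 0.6400
= -0.3600 * log2(0.3600) - 0.6400 * log2(0.6400)
= -(-0.5306) - (-0.4121)
= 0.9427

0.9427


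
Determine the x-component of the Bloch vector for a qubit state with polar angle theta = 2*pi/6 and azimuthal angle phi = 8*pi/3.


theta = 1.0472, phi = 8.3776
r_x = sin(theta)*cos(phi) = 0.8660 * -0.5000
r_x = -0.4330

-0.4330


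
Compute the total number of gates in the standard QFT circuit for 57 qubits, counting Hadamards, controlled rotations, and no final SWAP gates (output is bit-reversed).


Hadamard gates: 57
Controlled rotations: n*(n-1)/2 = 57*56/2 = 1596
SWAP gates: 0 (omitted)
Total = 57 + 1596
= 1653

1653


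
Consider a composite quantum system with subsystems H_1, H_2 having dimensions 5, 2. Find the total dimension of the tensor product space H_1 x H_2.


dim(H_1 x H_2) = 5 * 2
= 10

10


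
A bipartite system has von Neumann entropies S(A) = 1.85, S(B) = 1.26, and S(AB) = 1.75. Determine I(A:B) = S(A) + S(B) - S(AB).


I(A:B) = S(A) + S(B) - S(AB)
= 1.85 + 1.26 - 1.75
= 1.3600

1.3600


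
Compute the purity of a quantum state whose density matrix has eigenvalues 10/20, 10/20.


tr(rho^2) = sum of eigenvalues squared
= (10/20)^2 + (10/20)^2
= (100 + 100) / 400
= 200/400
= 0.5000

0.5000


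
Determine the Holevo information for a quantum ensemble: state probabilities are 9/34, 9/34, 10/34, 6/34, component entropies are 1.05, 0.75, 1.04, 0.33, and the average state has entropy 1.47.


chi = S(rho) - sum_i p_i * S(rho_i)
Weighted entropy = 9/34 * 1.05 + 9/34 * 0.75 + 10/34 * 1.04 + 6/34 * 0.33
= 0.8406
chi = 1.47 - 0.8406
= 0.6294

0.6294


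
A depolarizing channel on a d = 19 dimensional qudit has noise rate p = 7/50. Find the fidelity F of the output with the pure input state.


F = (1-p) + p/d
= (1 - 0.1400) + 0.1400/19
= 0.8600 + 0.0074
= 0.8674

0.8674


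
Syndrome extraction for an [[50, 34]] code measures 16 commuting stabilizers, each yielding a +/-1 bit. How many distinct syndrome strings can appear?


Each stabilizer generator gives a binary (+1 or -1) measurement outcome.
With 16 independent generators:
Total syndromes = 2^16
= 65536

65536


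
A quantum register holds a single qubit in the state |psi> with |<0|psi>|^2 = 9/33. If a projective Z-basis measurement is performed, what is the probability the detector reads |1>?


|alpha|^2 = 9/33 = 0.2727
|beta|^2 = 1 - 9/33 = 24/33 = 0.7273
P(|1>) = |beta|^2 = 0.7273

0.7273


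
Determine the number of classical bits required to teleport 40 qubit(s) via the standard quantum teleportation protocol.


Quantum teleportation requires 2 classical bits per qubit teleported.
40 qubit(s) -> 2 * 40 = 80 classical bits

80


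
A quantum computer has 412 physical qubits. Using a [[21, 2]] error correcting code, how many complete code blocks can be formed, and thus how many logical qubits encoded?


Each code block uses 21 physical qubits for 2 logical qubit(s).
Number of complete blocks = floor(412 / 21) = 19
Logical qubits = 19 * 2
= 38

38


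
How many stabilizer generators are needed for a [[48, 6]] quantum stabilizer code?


For an [[n,k]] stabilizer code:
Number of stabilizer generators = n - k
= 48 - 6
= 42

42


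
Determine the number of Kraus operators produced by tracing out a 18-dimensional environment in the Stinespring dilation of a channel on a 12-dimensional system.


Tracing out the environment in an orthonormal basis {|i>_E} gives Kraus operators K_i = <i|_E U |0>_E.
Number of Kraus operators = dim(H_env) = d_env
= 18

18


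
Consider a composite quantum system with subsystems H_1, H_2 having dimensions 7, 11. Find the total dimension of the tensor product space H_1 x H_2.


dim(H_1 x H_2) = 7 * 11
= 77

77


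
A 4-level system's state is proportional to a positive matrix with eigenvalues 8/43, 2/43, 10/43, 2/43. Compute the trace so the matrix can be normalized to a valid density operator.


tr(M) = sum of eigenvalues
= 8/43 + 2/43 + 10/43 + 2/43
= 22/43
= 0.5116

0.5116


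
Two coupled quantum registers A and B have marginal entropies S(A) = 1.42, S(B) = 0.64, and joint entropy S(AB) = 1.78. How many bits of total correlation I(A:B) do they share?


I(A:B) = S(A) + S(B) - S(AB)
= 1.42 + 0.64 - 1.78
= 0.2800

0.2800


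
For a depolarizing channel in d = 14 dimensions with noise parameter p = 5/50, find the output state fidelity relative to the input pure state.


F = (1-p) + p/d
= (1 - 0.1000) + 0.1000/14
= 0.9000 + 0.0071
= 0.9071

0.9071


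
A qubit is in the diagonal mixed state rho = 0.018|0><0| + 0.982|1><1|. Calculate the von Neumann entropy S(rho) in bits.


S = -p*log2(p) - (1-p)*log2(1-p)
p = 0.0180, 1-p = 0.9820
= -0.0180 * log2(0.0180) - 0.9820 * log2(0.9820)
= -(-0.1043) - (-0.0257)
= 0.1301

0.1301


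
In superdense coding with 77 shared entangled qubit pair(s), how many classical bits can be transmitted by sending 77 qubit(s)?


Superdense coding allows 2 classical bits per shared entangled pair.
77 pair(s) -> 2 * 77 = 154 classical bits

154


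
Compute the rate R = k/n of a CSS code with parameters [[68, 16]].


Code rate R = k/n
= 16/68
= 0.2353

0.2353


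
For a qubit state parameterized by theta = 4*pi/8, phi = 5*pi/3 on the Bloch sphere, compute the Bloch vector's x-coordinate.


theta = 1.5708, phi = 5.2360
r_x = sin(theta)*cos(phi) = 1.0000 * 0.5000
r_x = 0.5000

0.5000
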